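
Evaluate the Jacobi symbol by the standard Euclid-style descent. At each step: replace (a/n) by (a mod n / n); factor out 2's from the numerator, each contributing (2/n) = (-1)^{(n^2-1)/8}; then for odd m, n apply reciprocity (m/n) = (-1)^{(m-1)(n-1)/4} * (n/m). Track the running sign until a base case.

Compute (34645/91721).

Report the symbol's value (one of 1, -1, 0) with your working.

reciprocity: (34645/91721) = +1·(91721/34645) since 34645 mod 4 = 1, 91721 mod 4 = 1; sign now +1
(91721/34645) = (22431/34645)   [reduce mod 34645]
reciprocity: (22431/34645) = +1·(34645/22431) since 22431 mod 4 = 3, 34645 mod 4 = 1; sign now +1
(34645/22431) = (12214/22431)   [reduce mod 22431]
12214 = 2^1·6107; (2/22431) = +1 since 22431 mod 8 = 7, so (12214/22431) = (+1)^1·(6107/22431); sign now +1
reciprocity: (6107/22431) = -1·(22431/6107) since 6107 mod 4 = 3, 22431 mod 4 = 3; sign now -1
(22431/6107) = (4110/6107)   [reduce mod 6107]
4110 = 2^1·2055; (2/6107) = -1 since 6107 mod 8 = 3, so (4110/6107) = (-1)^1·(2055/6107); sign now +1
reciprocity: (2055/6107) = -1·(6107/2055) since 2055 mod 4 = 3, 6107 mod 4 = 3; sign now -1
(6107/2055) = (1997/2055)   [reduce mod 2055]
reciprocity: (1997/2055) = +1·(2055/1997) since 1997 mod 4 = 1, 2055 mod 4 = 3; sign now -1
(2055/1997) = (58/1997)   [reduce mod 1997]
58 = 2^1·29; (2/1997) = -1 since 1997 mod 8 = 5, so (58/1997) = (-1)^1·(29/1997); sign now +1
reciprocity: (29/1997) = +1·(1997/29) since 29 mod 4 = 1, 1997 mod 4 = 1; sign now +1
(1997/29) = (25/29)   [reduce mod 29]
reciprocity: (25/29) = +1·(29/25) since 25 mod 4 = 1, 29 mod 4 = 1; sign now +1
(29/25) = (4/25)   [reduce mod 25]
4 = 2^2·1; (2/25) = +1 since 25 mod 8 = 1, so (4/25) = (+1)^2·(1/25); sign now +1
(1/25) = 1; final value = sign = +1

1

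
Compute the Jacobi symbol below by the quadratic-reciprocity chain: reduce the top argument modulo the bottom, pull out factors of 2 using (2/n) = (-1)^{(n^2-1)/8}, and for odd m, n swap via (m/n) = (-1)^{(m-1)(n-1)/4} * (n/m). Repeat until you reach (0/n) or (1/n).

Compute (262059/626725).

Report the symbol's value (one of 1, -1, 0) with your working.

reciprocity: (262059/626725) = +1·(626725/262059) since 262059 mod 4 = 3, 626725 mod 4 = 1; sign now +1
(626725/262059) = (102607/262059)   [reduce mod 262059]
reciprocity: (102607/262059) = -1·(262059/102607) since 102607 mod 4 = 3, 262059 mod 4 = 3; sign now -1
(262059/102607) = (56845/102607)   [reduce mod 102607]
reciprocity: (56845/102607) = +1·(102607/56845) since 56845 mod 4 = 1, 102607 mod 4 = 3; sign now -1
(102607/56845) = (45762/56845)   [reduce mod 56845]
45762 = 2^1·22881; (2/56845) = -1 since 56845 mod 8 = 5, so (45762/56845) = (-1)^1·(22881/56845); sign now +1
reciprocity: (22881/56845) = +1·(56845/22881) since 22881 mod 4 = 1, 56845 mod 4 = 1; sign now +1
(56845/22881) = (11083/22881)   [reduce mod 22881]
reciprocity: (11083/22881) = +1·(22881/11083) since 11083 mod 4 = 3, 22881 mod 4 = 1; sign now +1
(22881/11083) = (715/11083)   [reduce mod 11083]
reciprocity: (715/11083) = -1·(11083/715) since 715 mod 4 = 3, 11083 mod 4 = 3; sign now -1
(11083/715) = (358/715)   [reduce mod 715]
358 = 2^1·179; (2/715) = -1 since 715 mod 8 = 3, so (358/715) = (-1)^1·(179/715); sign now +1
reciprocity: (179/715) = -1·(715/179) since 179 mod 4 = 3, 715 mod 4 = 3; sign now -1
(715/179) = (178/179)   [reduce mod 179]
178 = 2^1·89; (2/179) = -1 since 179 mod 8 = 3, so (178/179) = (-1)^1·(89/179); sign now +1
reciprocity: (89/179) = +1·(179/89) since 89 mod 4 = 1, 179 mod 4 = 3; sign now +1
(179/89) = (1/89)   [reduce mod 89]
(1/89) = 1; final value = sign = +1

1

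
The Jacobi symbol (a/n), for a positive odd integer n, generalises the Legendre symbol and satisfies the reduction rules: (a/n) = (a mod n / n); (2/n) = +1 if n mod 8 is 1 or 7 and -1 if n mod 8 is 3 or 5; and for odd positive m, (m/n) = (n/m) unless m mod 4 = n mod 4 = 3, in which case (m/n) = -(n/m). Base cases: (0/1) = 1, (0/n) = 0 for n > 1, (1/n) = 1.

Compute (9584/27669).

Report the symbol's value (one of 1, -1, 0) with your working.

9584 = 2^4·599; (2/27669) = -1 since 27669 mod 8 = 5, so (9584/27669) = (-1)^4·(599/27669); sign now +1
reciprocity: (599/27669) = +1·(27669/599) since 599 mod 4 = 3, 27669 mod 4 = 1; sign now +1
(27669/599) = (115/599)   [reduce mod 599]
reciprocity: (115/599) = -1·(599/115) since 115 mod 4 = 3, 599 mod 4 = 3; sign now -1
(599/115) = (24/115)   [reduce mod 115]
24 = 2^3·3; (2/115) = -1 since 115 mod 8 = 3, so (24/115) = (-1)^3·(3/115); sign now +1
reciprocity: (3/115) = -1·(115/3) since 3 mod 4 = 3, 115 mod 4 = 3; sign now -1
(115/3) = (1/3)   [reduce mod 3]
(1/3) = 1; final value = sign = -1

-1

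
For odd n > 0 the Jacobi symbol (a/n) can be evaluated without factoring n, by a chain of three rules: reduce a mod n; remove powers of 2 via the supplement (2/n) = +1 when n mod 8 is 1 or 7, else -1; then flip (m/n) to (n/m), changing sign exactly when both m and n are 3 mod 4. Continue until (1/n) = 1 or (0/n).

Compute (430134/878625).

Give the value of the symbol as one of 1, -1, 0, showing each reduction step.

430134 = 2^1·215067; (2/878625) = +1 since 878625 mod 8 = 1, so (430134/878625) = (+1)^1·(215067/878625); sign now +1
reciprocity: (215067/878625) = +1·(878625/215067) since 215067 mod 4 = 3, 878625 mod 4 = 1; sign now +1
(878625/215067) = (18357/215067)   [reduce mod 215067]
reciprocity: (18357/215067) = +1·(215067/18357) since 18357 mod 4 = 1, 215067 mod 4 = 3; sign now +1
(215067/18357) = (13140/18357)   [reduce mod 18357]
13140 = 2^2·3285; (2/18357) = -1 since 18357 mod 8 = 5, so (13140/18357) = (-1)^2·(3285/18357); sign now +1
reciprocity: (3285/18357) = +1·(18357/3285) since 3285 mod 4 = 1, 18357 mod 4 = 1; sign now +1
(18357/3285) = (1932/3285)   [reduce mod 3285]
1932 = 2^2·483; (2/3285) = -1 since 3285 mod 8 = 5, so (1932/3285) = (-1)^2·(483/3285); sign now +1
reciprocity: (483/3285) = +1·(3285/483) since 483 mod 4 = 3, 3285 mod 4 = 1; sign now +1
(3285/483) = (387/483)   [reduce mod 483]
reciprocity: (387/483) = -1·(483/387) since 387 mod 4 = 3, 483 mod 4 = 3; sign now -1
(483/387) = (96/387)   [reduce mod 387]
96 = 2^5·3; (2/387) = -1 since 387 mod 8 = 3, so (96/387) = (-1)^5·(3/387); sign now +1
reciprocity: (3/387) = -1·(387/3) since 3 mod 4 = 3, 387 mod 4 = 3; sign now -1
(387/3) = (0/3)   [reduce mod 3]
(0/3) = 0   [gcd(a, n) > 1]; final value = 0

0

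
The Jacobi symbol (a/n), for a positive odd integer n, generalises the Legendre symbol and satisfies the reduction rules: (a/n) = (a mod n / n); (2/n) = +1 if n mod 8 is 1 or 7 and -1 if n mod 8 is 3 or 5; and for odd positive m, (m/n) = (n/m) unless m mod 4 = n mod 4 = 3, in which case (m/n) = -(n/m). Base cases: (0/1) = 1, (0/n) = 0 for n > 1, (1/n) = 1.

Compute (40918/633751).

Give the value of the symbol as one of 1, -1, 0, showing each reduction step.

40918 = 2^1·20459; (2/633751) = +1 since 633751 mod 8 = 7, so (40918/633751) = (+1)^1·(20459/633751); sign now +1
reciprocity: (20459/633751) = -1·(633751/20459) since 20459 mod 4 = 3, 633751 mod 4 = 3; sign now -1
(633751/20459) = (19981/20459)   [reduce mod 20459]
reciprocity: (19981/20459) = +1·(20459/19981) since 19981 mod 4 = 1, 20459 mod 4 = 3; sign now -1
(20459/19981) = (478/19981)   [reduce mod 19981]
478 = 2^1·239; (2/19981) = -1 since 19981 mod 8 = 5, so (478/19981) = (-1)^1·(239/19981); sign now +1
reciprocity: (239/19981) = +1·(19981/239) since 239 mod 4 = 3, 19981 mod 4 = 1; sign now +1
(19981/239) = (144/239)   [reduce mod 239]
144 = 2^4·9; (2/239) = +1 since 239 mod 8 = 7, so (144/239) = (+1)^4·(9/239); sign now +1
reciprocity: (9/239) = +1·(239/9) since 9 mod 4 = 1, 239 mod 4 = 3; sign now +1
(239/9) = (5/9)   [reduce mod 9]
reciprocity: (5/9) = +1·(9/5) since 5 mod 4 = 1, 9 mod 4 = 1; sign now +1
(9/5) = (4/5)   [reduce mod 5]
4 = 2^2·1; (2/5) = -1 since 5 mod 8 = 5, so (4/5) = (-1)^2·(1/5); sign now +1
(1/5) = 1; final value = sign = +1

1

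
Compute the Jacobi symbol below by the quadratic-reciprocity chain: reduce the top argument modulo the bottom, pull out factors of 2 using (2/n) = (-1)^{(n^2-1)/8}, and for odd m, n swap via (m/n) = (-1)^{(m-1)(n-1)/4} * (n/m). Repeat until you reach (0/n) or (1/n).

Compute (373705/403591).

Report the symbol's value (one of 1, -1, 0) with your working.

flip (373705/403591) -> (403591/373705): both odd, 373705 mod 4 = 1, 403591 mod 4 = 3, so the flip contributes +1; sign now +1
(403591/373705): 403591 mod 373705 = 29886, so (403591/373705) = (29886/373705)
factor out 2^1: 29886 = 2^1·14943; with 373705 mod 8 = 1, (2/373705) = +1; sign now +1; continue with (14943/373705)
flip (14943/373705) -> (373705/14943): both odd, 14943 mod 4 = 3, 373705 mod 4 = 1, so the flip contributes +1; sign now +1
(373705/14943): 373705 mod 14943 = 130, so (373705/14943) = (130/14943)
factor out 2^1: 130 = 2^1·65; with 14943 mod 8 = 7, (2/14943) = +1; sign now +1; continue with (65/14943)
flip (65/14943) -> (14943/65): both odd, 65 mod 4 = 1, 14943 mod 4 = 3, so the flip contributes +1; sign now +1
(14943/65): 14943 mod 65 = 58, so (14943/65) = (58/65)
factor out 2^1: 58 = 2^1·29; with 65 mod 8 = 1, (2/65) = +1; sign now +1; continue with (29/65)
flip (29/65) -> (65/29): both odd, 29 mod 4 = 1, 65 mod 4 = 1, so the flip contributes +1; sign now +1
(65/29): 65 mod 29 = 7, so (65/29) = (7/29)
flip (7/29) -> (29/7): both odd, 7 mod 4 = 3, 29 mod 4 = 1, so the flip contributes +1; sign now +1
(29/7): 29 mod 7 = 1, so (29/7) = (1/7)
reached (1/7) = 1, so the symbol is +1

1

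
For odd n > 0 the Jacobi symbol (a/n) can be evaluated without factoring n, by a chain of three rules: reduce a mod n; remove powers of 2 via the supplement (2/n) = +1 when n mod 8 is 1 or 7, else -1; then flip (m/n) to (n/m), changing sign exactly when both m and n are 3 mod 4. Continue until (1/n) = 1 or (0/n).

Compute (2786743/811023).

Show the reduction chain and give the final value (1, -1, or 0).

-1

(2786743/811023): 2786743 mod 811023 = 353674, so (2786743/811023) = (353674/811023)
factor out 2^1: 353674 = 2^1·176837; with 811023 mod 8 = 7, (2/811023) = +1; sign now +1; continue with (176837/811023)
flip (176837/811023) -> (811023/176837): both odd, 176837 mod 4 = 1, 811023 mod 4 = 3, so the flip contributes +1; sign now +1
(811023/176837): 811023 mod 176837 = 103675, so (811023/176837) = (103675/176837)
flip (103675/176837) -> (176837/103675): both odd, 103675 mod 4 = 3, 176837 mod 4 = 1, so the flip contributes +1; sign now +1
(176837/103675): 176837 mod 103675 = 73162, so (176837/103675) = (73162/103675)
factor out 2^1: 73162 = 2^1·36581; with 103675 mod 8 = 3, (2/103675) = -1; sign now -1; continue with (36581/103675)
flip (36581/103675) -> (103675/36581): both odd, 36581 mod 4 = 1, 103675 mod 4 = 3, so the flip contributes +1; sign now -1
(103675/36581): 103675 mod 36581 = 30513, so (103675/36581) = (30513/36581)
flip (30513/36581) -> (36581/30513): both odd, 30513 mod 4 = 1, 36581 mod 4 = 1, so the flip contributes +1; sign now -1
(36581/30513): 36581 mod 30513 = 6068, so (36581/30513) = (6068/30513)
factor out 2^2: 6068 = 2^2·1517; with 30513 mod 8 = 1, (2/30513) = +1; sign now -1; continue with (1517/30513)
flip (1517/30513) -> (30513/1517): both odd, 1517 mod 4 = 1, 30513 mod 4 = 1, so the flip contributes +1; sign now -1
(30513/1517): 30513 mod 1517 = 173, so (30513/1517) = (173/1517)
flip (173/1517) -> (1517/173): both odd, 173 mod 4 = 1, 1517 mod 4 = 1, so the flip contributes +1; sign now -1
(1517/173): 1517 mod 173 = 133, so (1517/173) = (133/173)
flip (133/173) -> (173/133): both odd, 133 mod 4 = 1, 173 mod 4 = 1, so the flip contributes +1; sign now -1
(173/133): 173 mod 133 = 40, so (173/133) = (40/133)
factor out 2^3: 40 = 2^3·5; with 133 mod 8 = 5, (2/133) = -1; sign now +1; continue with (5/133)
flip (5/133) -> (133/5): both odd, 5 mod 4 = 1, 133 mod 4 = 1, so the flip contributes +1; sign now +1
(133/5): 133 mod 5 = 3, so (133/5) = (3/5)
flip (3/5) -> (5/3): both odd, 3 mod 4 = 3, 5 mod 4 = 1, so the flip contributes +1; sign now +1
(5/3): 5 mod 3 = 2, so (5/3) = (2/3)
factor out 2^1: 2 = 2^1·1; with 3 mod 8 = 3, (2/3) = -1; sign now -1; continue with (1/3)
reached (1/3) = 1, so the symbol is -1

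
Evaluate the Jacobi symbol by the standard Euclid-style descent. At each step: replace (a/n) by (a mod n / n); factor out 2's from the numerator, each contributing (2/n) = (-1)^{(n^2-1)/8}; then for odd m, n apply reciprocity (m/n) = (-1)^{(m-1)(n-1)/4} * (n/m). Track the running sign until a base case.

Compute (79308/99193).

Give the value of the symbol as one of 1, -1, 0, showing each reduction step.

-1

factor out 2^2: 79308 = 2^2·19827; with 99193 mod 8 = 1, (2/99193) = +1; sign now +1; continue with (19827/99193)
flip (19827/99193) -> (99193/19827): both odd, 19827 mod 4 = 3, 99193 mod 4 = 1, so the flip contributes +1; sign now +1
(99193/19827): 99193 mod 19827 = 58, so (99193/19827) = (58/19827)
factor out 2^1: 58 = 2^1·29; with 19827 mod 8 = 3, (2/19827) = -1; sign now -1; continue with (29/19827)
flip (29/19827) -> (19827/29): both odd, 29 mod 4 = 1, 19827 mod 4 = 3, so the flip contributes +1; sign now -1
(19827/29): 19827 mod 29 = 20, so (19827/29) = (20/29)
factor out 2^2: 20 = 2^2·5; with 29 mod 8 = 5, (2/29) = -1; sign now -1; continue with (5/29)
flip (5/29) -> (29/5): both odd, 5 mod 4 = 1, 29 mod 4 = 1, so the flip contributes +1; sign now -1
(29/5): 29 mod 5 = 4, so (29/5) = (4/5)
factor out 2^2: 4 = 2^2·1; with 5 mod 8 = 5, (2/5) = -1; sign now -1; continue with (1/5)
reached (1/5) = 1, so the symbol is -1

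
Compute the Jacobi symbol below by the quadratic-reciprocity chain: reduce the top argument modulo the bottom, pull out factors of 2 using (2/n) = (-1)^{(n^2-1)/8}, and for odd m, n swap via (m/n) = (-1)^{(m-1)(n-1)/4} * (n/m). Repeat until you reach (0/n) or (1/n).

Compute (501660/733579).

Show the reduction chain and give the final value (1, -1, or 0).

1

501660 = 2^2·125415; (2/733579) = -1 since 733579 mod 8 = 3, so (501660/733579) = (-1)^2·(125415/733579); sign now +1
reciprocity: (125415/733579) = -1·(733579/125415) since 125415 mod 4 = 3, 733579 mod 4 = 3; sign now -1
(733579/125415) = (106504/125415)   [reduce mod 125415]
106504 = 2^3·13313; (2/125415) = +1 since 125415 mod 8 = 7, so (106504/125415) = (+1)^3·(13313/125415); sign now -1
reciprocity: (13313/125415) = +1·(125415/13313) since 13313 mod 4 = 1, 125415 mod 4 = 3; sign now -1
(125415/13313) = (5598/13313)   [reduce mod 13313]
5598 = 2^1·2799; (2/13313) = +1 since 13313 mod 8 = 1, so (5598/13313) = (+1)^1·(2799/13313); sign now -1
reciprocity: (2799/13313) = +1·(13313/2799) since 2799 mod 4 = 3, 13313 mod 4 = 1; sign now -1
(13313/2799) = (2117/2799)   [reduce mod 2799]
reciprocity: (2117/2799) = +1·(2799/2117) since 2117 mod 4 = 1, 2799 mod 4 = 3; sign now -1
(2799/2117) = (682/2117)   [reduce mod 2117]
682 = 2^1·341; (2/2117) = -1 since 2117 mod 8 = 5, so (682/2117) = (-1)^1·(341/2117); sign now +1
reciprocity: (341/2117) = +1·(2117/341) since 341 mod 4 = 1, 2117 mod 4 = 1; sign now +1
(2117/341) = (71/341)   [reduce mod 341]
reciprocity: (71/341) = +1·(341/71) since 71 mod 4 = 3, 341 mod 4 = 1; sign now +1
(341/71) = (57/71)   [reduce mod 71]
reciprocity: (57/71) = +1·(71/57) since 57 mod 4 = 1, 71 mod 4 = 3; sign now +1
(71/57) = (14/57)   [reduce mod 57]
14 = 2^1·7; (2/57) = +1 since 57 mod 8 = 1, so (14/57) = (+1)^1·(7/57); sign now +1
reciprocity: (7/57) = +1·(57/7) since 7 mod 4 = 3, 57 mod 4 = 1; sign now +1
(57/7) = (1/7)   [reduce mod 7]
(1/7) = 1; final value = sign = +1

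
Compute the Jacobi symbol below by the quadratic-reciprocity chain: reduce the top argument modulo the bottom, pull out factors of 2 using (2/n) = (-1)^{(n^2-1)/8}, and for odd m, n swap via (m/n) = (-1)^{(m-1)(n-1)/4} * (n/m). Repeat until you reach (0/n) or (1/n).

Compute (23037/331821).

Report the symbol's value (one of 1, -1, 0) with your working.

0

flip (23037/331821) -> (331821/23037): both odd, 23037 mod 4 = 1, 331821 mod 4 = 1, so the flip contributes +1; sign now +1
(331821/23037): 331821 mod 23037 = 9303, so (331821/23037) = (9303/23037)
flip (9303/23037) -> (23037/9303): both odd, 9303 mod 4 = 3, 23037 mod 4 = 1, so the flip contributes +1; sign now +1
(23037/9303): 23037 mod 9303 = 4431, so (23037/9303) = (4431/9303)
flip (4431/9303) -> (9303/4431): both odd, 4431 mod 4 = 3, 9303 mod 4 = 3, so the flip contributes -1; sign now -1
(9303/4431): 9303 mod 4431 = 441, so (9303/4431) = (441/4431)
flip (441/4431) -> (4431/441): both odd, 441 mod 4 = 1, 4431 mod 4 = 3, so the flip contributes +1; sign now -1
(4431/441): 4431 mod 441 = 21, so (4431/441) = (21/441)
flip (21/441) -> (441/21): both odd, 21 mod 4 = 1, 441 mod 4 = 1, so the flip contributes +1; sign now -1
(441/21): 441 mod 21 = 0, so (441/21) = (0/21)
reached (0/21); gcd(a, n) > 1, so (0/21) = 0 and the symbol is 0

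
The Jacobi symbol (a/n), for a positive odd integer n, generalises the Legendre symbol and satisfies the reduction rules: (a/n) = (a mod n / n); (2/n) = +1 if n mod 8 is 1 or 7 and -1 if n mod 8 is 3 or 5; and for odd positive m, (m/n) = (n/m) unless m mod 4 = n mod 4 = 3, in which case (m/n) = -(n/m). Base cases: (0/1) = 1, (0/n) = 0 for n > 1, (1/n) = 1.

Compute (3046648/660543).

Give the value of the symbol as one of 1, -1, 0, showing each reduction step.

-1

(3046648/660543): 3046648 mod 660543 = 404476, so (3046648/660543) = (404476/660543)
factor out 2^2: 404476 = 2^2·101119; with 660543 mod 8 = 7, (2/660543) = +1; sign now +1; continue with (101119/660543)
flip (101119/660543) -> (660543/101119): both odd, 101119 mod 4 = 3, 660543 mod 4 = 3, so the flip contributes -1; sign now -1
(660543/101119): 660543 mod 101119 = 53829, so (660543/101119) = (53829/101119)
flip (53829/101119) -> (101119/53829): both odd, 53829 mod 4 = 1, 101119 mod 4 = 3, so the flip contributes +1; sign now -1
(101119/53829): 101119 mod 53829 = 47290, so (101119/53829) = (47290/53829)
factor out 2^1: 47290 = 2^1·23645; with 53829 mod 8 = 5, (2/53829) = -1; sign now +1; continue with (23645/53829)
flip (23645/53829) -> (53829/23645): both odd, 23645 mod 4 = 1, 53829 mod 4 = 1, so the flip contributes +1; sign now +1
(53829/23645): 53829 mod 23645 = 6539, so (53829/23645) = (6539/23645)
flip (6539/23645) -> (23645/6539): both odd, 6539 mod 4 = 3, 23645 mod 4 = 1, so the flip contributes +1; sign now +1
(23645/6539): 23645 mod 6539 = 4028, so (23645/6539) = (4028/6539)
factor out 2^2: 4028 = 2^2·1007; with 6539 mod 8 = 3, (2/6539) = -1; sign now +1; continue with (1007/6539)
flip (1007/6539) -> (6539/1007): both odd, 1007 mod 4 = 3, 6539 mod 4 = 3, so the flip contributes -1; sign now -1
(6539/1007): 6539 mod 1007 = 497, so (6539/1007) = (497/1007)
flip (497/1007) -> (1007/497): both odd, 497 mod 4 = 1, 1007 mod 4 = 3, so the flip contributes +1; sign now -1
(1007/497): 1007 mod 497 = 13, so (1007/497) = (13/497)
flip (13/497) -> (497/13): both odd, 13 mod 4 = 1, 497 mod 4 = 1, so the flip contributes +1; sign now -1
(497/13): 497 mod 13 = 3, so (497/13) = (3/13)
flip (3/13) -> (13/3): both odd, 3 mod 4 = 3, 13 mod 4 = 1, so the flip contributes +1; sign now -1
(13/3): 13 mod 3 = 1, so (13/3) = (1/3)
reached (1/3) = 1, so the symbol is -1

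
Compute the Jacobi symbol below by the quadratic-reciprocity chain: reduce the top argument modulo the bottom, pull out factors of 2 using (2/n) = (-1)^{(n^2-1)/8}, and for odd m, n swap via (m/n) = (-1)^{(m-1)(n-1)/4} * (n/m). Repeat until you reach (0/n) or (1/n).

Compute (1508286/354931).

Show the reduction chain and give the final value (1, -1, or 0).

-1

(1508286/354931): 1508286 mod 354931 = 88562, so (1508286/354931) = (88562/354931)
factor out 2^1: 88562 = 2^1·44281; with 354931 mod 8 = 3, (2/354931) = -1; sign now -1; continue with (44281/354931)
flip (44281/354931) -> (354931/44281): both odd, 44281 mod 4 = 1, 354931 mod 4 = 3, so the flip contributes +1; sign now -1
(354931/44281): 354931 mod 44281 = 683, so (354931/44281) = (683/44281)
flip (683/44281) -> (44281/683): both odd, 683 mod 4 = 3, 44281 mod 4 = 1, so the flip contributes +1; sign now -1
(44281/683): 44281 mod 683 = 569, so (44281/683) = (569/683)
flip (569/683) -> (683/569): both odd, 569 mod 4 = 1, 683 mod 4 = 3, so the flip contributes +1; sign now -1
(683/569): 683 mod 569 = 114, so (683/569) = (114/569)
factor out 2^1: 114 = 2^1·57; with 569 mod 8 = 1, (2/569) = +1; sign now -1; continue with (57/569)
flip (57/569) -> (569/57): both odd, 57 mod 4 = 1, 569 mod 4 = 1, so the flip contributes +1; sign now -1
(569/57): 569 mod 57 = 56, so (569/57) = (56/57)
factor out 2^3: 56 = 2^3·7; with 57 mod 8 = 1, (2/57) = +1; sign now -1; continue with (7/57)
flip (7/57) -> (57/7): both odd, 7 mod 4 = 3, 57 mod 4 = 1, so the flip contributes +1; sign now -1
(57/7): 57 mod 7 = 1, so (57/7) = (1/7)
reached (1/7) = 1, so the symbol is -1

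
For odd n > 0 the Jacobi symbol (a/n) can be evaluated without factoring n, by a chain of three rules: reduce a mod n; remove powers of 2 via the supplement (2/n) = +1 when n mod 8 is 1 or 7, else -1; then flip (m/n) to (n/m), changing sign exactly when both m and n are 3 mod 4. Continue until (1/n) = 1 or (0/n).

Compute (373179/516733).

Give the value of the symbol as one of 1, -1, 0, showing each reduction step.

1

reciprocity: (373179/516733) = +1·(516733/373179) since 373179 mod 4 = 3, 516733 mod 4 = 1; sign now +1
(516733/373179) = (143554/373179)   [reduce mod 373179]
143554 = 2^1·71777; (2/373179) = -1 since 373179 mod 8 = 3, so (143554/373179) = (-1)^1·(71777/373179); sign now -1
reciprocity: (71777/373179) = +1·(373179/71777) since 71777 mod 4 = 1, 373179 mod 4 = 3; sign now -1
(373179/71777) = (14294/71777)   [reduce mod 71777]
14294 = 2^1·7147; (2/71777) = +1 since 71777 mod 8 = 1, so (14294/71777) = (+1)^1·(7147/71777); sign now -1
reciprocity: (7147/71777) = +1·(71777/7147) since 7147 mod 4 = 3, 71777 mod 4 = 1; sign now -1
(71777/7147) = (307/7147)   [reduce mod 7147]
reciprocity: (307/7147) = -1·(7147/307) since 307 mod 4 = 3, 7147 mod 4 = 3; sign now +1
(7147/307) = (86/307)   [reduce mod 307]
86 = 2^1·43; (2/307) = -1 since 307 mod 8 = 3, so (86/307) = (-1)^1·(43/307); sign now -1
reciprocity: (43/307) = -1·(307/43) since 43 mod 4 = 3, 307 mod 4 = 3; sign now +1
(307/43) = (6/43)   [reduce mod 43]
6 = 2^1·3; (2/43) = -1 since 43 mod 8 = 3, so (6/43) = (-1)^1·(3/43); sign now -1
reciprocity: (3/43) = -1·(43/3) since 3 mod 4 = 3, 43 mod 4 = 3; sign now +1
(43/3) = (1/3)   [reduce mod 3]
(1/3) = 1; final value = sign = +1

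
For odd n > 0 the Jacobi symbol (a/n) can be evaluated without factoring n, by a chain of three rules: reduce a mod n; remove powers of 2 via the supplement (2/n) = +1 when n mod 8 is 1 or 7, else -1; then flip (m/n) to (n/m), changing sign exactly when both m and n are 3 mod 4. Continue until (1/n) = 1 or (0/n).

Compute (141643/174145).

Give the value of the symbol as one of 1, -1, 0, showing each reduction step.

-1

flip (141643/174145) -> (174145/141643): both odd, 141643 mod 4 = 3, 174145 mod 4 = 1, so the flip contributes +1; sign now +1
(174145/141643): 174145 mod 141643 = 32502, so (174145/141643) = (32502/141643)
factor out 2^1: 32502 = 2^1·16251; with 141643 mod 8 = 3, (2/141643) = -1; sign now -1; continue with (16251/141643)
flip (16251/141643) -> (141643/16251): both odd, 16251 mod 4 = 3, 141643 mod 4 = 3, so the flip contributes -1; sign now +1
(141643/16251): 141643 mod 16251 = 11635, so (141643/16251) = (11635/16251)
flip (11635/16251) -> (16251/11635): both odd, 11635 mod 4 = 3, 16251 mod 4 = 3, so the flip contributes -1; sign now -1
(16251/11635): 16251 mod 11635 = 4616, so (16251/11635) = (4616/11635)
factor out 2^3: 4616 = 2^3·577; with 11635 mod 8 = 3, (2/11635) = -1; sign now +1; continue with (577/11635)
flip (577/11635) -> (11635/577): both odd, 577 mod 4 = 1, 11635 mod 4 = 3, so the flip contributes +1; sign now +1
(11635/577): 11635 mod 577 = 95, so (11635/577) = (95/577)
flip (95/577) -> (577/95): both odd, 95 mod 4 = 3, 577 mod 4 = 1, so the flip contributes +1; sign now +1
(577/95): 577 mod 95 = 7, so (577/95) = (7/95)
flip (7/95) -> (95/7): both odd, 7 mod 4 = 3, 95 mod 4 = 3, so the flip contributes -1; sign now -1
(95/7): 95 mod 7 = 4, so (95/7) = (4/7)
factor out 2^2: 4 = 2^2·1; with 7 mod 8 = 7, (2/7) = +1; sign now -1; continue with (1/7)
reached (1/7) = 1, so the symbol is -1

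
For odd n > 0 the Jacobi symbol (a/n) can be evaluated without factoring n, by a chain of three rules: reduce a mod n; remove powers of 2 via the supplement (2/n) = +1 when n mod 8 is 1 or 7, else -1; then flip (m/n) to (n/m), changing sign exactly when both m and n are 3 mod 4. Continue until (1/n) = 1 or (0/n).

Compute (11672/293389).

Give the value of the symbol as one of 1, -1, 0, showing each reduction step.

1

11672 = 2^3·1459; (2/293389) = -1 since 293389 mod 8 = 5, so (11672/293389) = (-1)^3·(1459/293389); sign now -1
reciprocity: (1459/293389) = +1·(293389/1459) since 1459 mod 4 = 3, 293389 mod 4 = 1; sign now -1
(293389/1459) = (130/1459)   [reduce mod 1459]
130 = 2^1·65; (2/1459) = -1 since 1459 mod 8 = 3, so (130/1459) = (-1)^1·(65/1459); sign now +1
reciprocity: (65/1459) = +1·(1459/65) since 65 mod 4 = 1, 1459 mod 4 = 3; sign now +1
(1459/65) = (29/65)   [reduce mod 65]
reciprocity: (29/65) = +1·(65/29) since 29 mod 4 = 1, 65 mod 4 = 1; sign now +1
(65/29) = (7/29)   [reduce mod 29]
reciprocity: (7/29) = +1·(29/7) since 7 mod 4 = 3, 29 mod 4 = 1; sign now +1
(29/7) = (1/7)   [reduce mod 7]
(1/7) = 1; final value = sign = +1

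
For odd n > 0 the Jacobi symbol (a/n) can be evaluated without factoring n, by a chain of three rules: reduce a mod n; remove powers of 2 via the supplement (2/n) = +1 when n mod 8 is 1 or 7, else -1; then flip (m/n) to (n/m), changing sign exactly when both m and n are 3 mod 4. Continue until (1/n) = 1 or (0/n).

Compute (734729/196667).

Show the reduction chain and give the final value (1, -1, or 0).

1

(734729/196667) = (144728/196667)   [reduce mod 196667]
144728 = 2^3·18091; (2/196667) = -1 since 196667 mod 8 = 3, so (144728/196667) = (-1)^3·(18091/196667); sign now -1
reciprocity: (18091/196667) = -1·(196667/18091) since 18091 mod 4 = 3, 196667 mod 4 = 3; sign now +1
(196667/18091) = (15757/18091)   [reduce mod 18091]
reciprocity: (15757/18091) = +1·(18091/15757) since 15757 mod 4 = 1, 18091 mod 4 = 3; sign now +1
(18091/15757) = (2334/15757)   [reduce mod 15757]
2334 = 2^1·1167; (2/15757) = -1 since 15757 mod 8 = 5, so (2334/15757) = (-1)^1·(1167/15757); sign now -1
reciprocity: (1167/15757) = +1·(15757/1167) since 1167 mod 4 = 3, 15757 mod 4 = 1; sign now -1
(15757/1167) = (586/1167)   [reduce mod 1167]
586 = 2^1·293; (2/1167) = +1 since 1167 mod 8 = 7, so (586/1167) = (+1)^1·(293/1167); sign now -1
reciprocity: (293/1167) = +1·(1167/293) since 293 mod 4 = 1, 1167 mod 4 = 3; sign now -1
(1167/293) = (288/293)   [reduce mod 293]
288 = 2^5·9; (2/293) = -1 since 293 mod 8 = 5, so (288/293) = (-1)^5·(9/293); sign now +1
reciprocity: (9/293) = +1·(293/9) since 9 mod 4 = 1, 293 mod 4 = 1; sign now +1
(293/9) = (5/9)   [reduce mod 9]
reciprocity: (5/9) = +1·(9/5) since 5 mod 4 = 1, 9 mod 4 = 1; sign now +1
(9/5) = (4/5)   [reduce mod 5]
4 = 2^2·1; (2/5) = -1 since 5 mod 8 = 5, so (4/5) = (-1)^2·(1/5); sign now +1
(1/5) = 1; final value = sign = +1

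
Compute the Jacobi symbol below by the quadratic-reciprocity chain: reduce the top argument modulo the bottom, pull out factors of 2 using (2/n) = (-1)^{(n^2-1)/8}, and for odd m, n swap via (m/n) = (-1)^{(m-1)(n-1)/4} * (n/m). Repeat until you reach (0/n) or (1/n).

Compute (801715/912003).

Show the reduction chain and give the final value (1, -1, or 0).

-1

reciprocity: (801715/912003) = -1·(912003/801715) since 801715 mod 4 = 3, 912003 mod 4 = 3; sign now -1
(912003/801715) = (110288/801715)   [reduce mod 801715]
110288 = 2^4·6893; (2/801715) = -1 since 801715 mod 8 = 3, so (110288/801715) = (-1)^4·(6893/801715); sign now -1
reciprocity: (6893/801715) = +1·(801715/6893) since 6893 mod 4 = 1, 801715 mod 4 = 3; sign now -1
(801715/6893) = (2127/6893)   [reduce mod 6893]
reciprocity: (2127/6893) = +1·(6893/2127) since 2127 mod 4 = 3, 6893 mod 4 = 1; sign now -1
(6893/2127) = (512/2127)   [reduce mod 2127]
512 = 2^9·1; (2/2127) = +1 since 2127 mod 8 = 7, so (512/2127) = (+1)^9·(1/2127); sign now -1
(1/2127) = 1; final value = sign = -1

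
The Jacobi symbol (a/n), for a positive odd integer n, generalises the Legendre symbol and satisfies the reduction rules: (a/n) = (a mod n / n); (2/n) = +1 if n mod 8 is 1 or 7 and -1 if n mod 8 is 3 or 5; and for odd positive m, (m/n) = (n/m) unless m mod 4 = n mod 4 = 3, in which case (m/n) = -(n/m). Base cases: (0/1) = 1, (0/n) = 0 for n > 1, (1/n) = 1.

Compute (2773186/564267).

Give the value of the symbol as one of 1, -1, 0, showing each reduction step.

(2773186/564267) = (516118/564267)   [reduce mod 564267]
516118 = 2^1·258059; (2/564267) = -1 since 564267 mod 8 = 3, so (516118/564267) = (-1)^1·(258059/564267); sign now -1
reciprocity: (258059/564267) = -1·(564267/258059) since 258059 mod 4 = 3, 564267 mod 4 = 3; sign now +1
(564267/258059) = (48149/258059)   [reduce mod 258059]
reciprocity: (48149/258059) = +1·(258059/48149) since 48149 mod 4 = 1, 258059 mod 4 = 3; sign now +1
(258059/48149) = (17314/48149)   [reduce mod 48149]
17314 = 2^1·8657; (2/48149) = -1 since 48149 mod 8 = 5, so (17314/48149) = (-1)^1·(8657/48149); sign now -1
reciprocity: (8657/48149) = +1·(48149/8657) since 8657 mod 4 = 1, 48149 mod 4 = 1; sign now -1
(48149/8657) = (4864/8657)   [reduce mod 8657]
4864 = 2^8·19; (2/8657) = +1 since 8657 mod 8 = 1, so (4864/8657) = (+1)^8·(19/8657); sign now -1
reciprocity: (19/8657) = +1·(8657/19) since 19 mod 4 = 3, 8657 mod 4 = 1; sign now -1
(8657/19) = (12/19)   [reduce mod 19]
12 = 2^2·3; (2/19) = -1 since 19 mod 8 = 3, so (12/19) = (-1)^2·(3/19); sign now -1
reciprocity: (3/19) = -1·(19/3) since 3 mod 4 = 3, 19 mod 4 = 3; sign now +1
(19/3) = (1/3)   [reduce mod 3]
(1/3) = 1; final value = sign = +1

1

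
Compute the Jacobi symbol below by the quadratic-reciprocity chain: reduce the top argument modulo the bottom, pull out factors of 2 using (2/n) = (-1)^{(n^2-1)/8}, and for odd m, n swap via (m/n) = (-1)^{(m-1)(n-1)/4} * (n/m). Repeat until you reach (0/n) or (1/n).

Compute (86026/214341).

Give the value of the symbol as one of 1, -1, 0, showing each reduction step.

86026 = 2^1·43013; (2/214341) = -1 since 214341 mod 8 = 5, so (86026/214341) = (-1)^1·(43013/214341); sign now -1
reciprocity: (43013/214341) = +1·(214341/43013) since 43013 mod 4 = 1, 214341 mod 4 = 1; sign now -1
(214341/43013) = (42289/43013)   [reduce mod 43013]
reciprocity: (42289/43013) = +1·(43013/42289) since 42289 mod 4 = 1, 43013 mod 4 = 1; sign now -1
(43013/42289) = (724/42289)   [reduce mod 42289]
724 = 2^2·181; (2/42289) = +1 since 42289 mod 8 = 1, so (724/42289) = (+1)^2·(181/42289); sign now -1
reciprocity: (181/42289) = +1·(42289/181) since 181 mod 4 = 1, 42289 mod 4 = 1; sign now -1
(42289/181) = (116/181)   [reduce mod 181]
116 = 2^2·29; (2/181) = -1 since 181 mod 8 = 5, so (116/181) = (-1)^2·(29/181); sign now -1
reciprocity: (29/181) = +1·(181/29) since 29 mod 4 = 1, 181 mod 4 = 1; sign now -1
(181/29) = (7/29)   [reduce mod 29]
reciprocity: (7/29) = +1·(29/7) since 7 mod 4 = 3, 29 mod 4 = 1; sign now -1
(29/7) = (1/7)   [reduce mod 7]
(1/7) = 1; final value = sign = -1

-1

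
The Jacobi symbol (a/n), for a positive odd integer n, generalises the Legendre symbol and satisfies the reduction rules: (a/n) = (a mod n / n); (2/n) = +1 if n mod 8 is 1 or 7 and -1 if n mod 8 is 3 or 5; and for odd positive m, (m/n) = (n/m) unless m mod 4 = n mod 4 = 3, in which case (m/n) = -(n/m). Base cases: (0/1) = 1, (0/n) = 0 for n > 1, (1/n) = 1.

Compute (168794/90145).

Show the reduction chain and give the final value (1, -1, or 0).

-1

(168794/90145) = (78649/90145)   [reduce mod 90145]
reciprocity: (78649/90145) = +1·(90145/78649) since 78649 mod 4 = 1, 90145 mod 4 = 1; sign now +1
(90145/78649) = (11496/78649)   [reduce mod 78649]
11496 = 2^3·1437; (2/78649) = +1 since 78649 mod 8 = 1, so (11496/78649) = (+1)^3·(1437/78649); sign now +1
reciprocity: (1437/78649) = +1·(78649/1437) since 1437 mod 4 = 1, 78649 mod 4 = 1; sign now +1
(78649/1437) = (1051/1437)   [reduce mod 1437]
reciprocity: (1051/1437) = +1·(1437/1051) since 1051 mod 4 = 3, 1437 mod 4 = 1; sign now +1
(1437/1051) = (386/1051)   [reduce mod 1051]
386 = 2^1·193; (2/1051) = -1 since 1051 mod 8 = 3, so (386/1051) = (-1)^1·(193/1051); sign now -1
reciprocity: (193/1051) = +1·(1051/193) since 193 mod 4 = 1, 1051 mod 4 = 3; sign now -1
(1051/193) = (86/193)   [reduce mod 193]
86 = 2^1·43; (2/193) = +1 since 193 mod 8 = 1, so (86/193) = (+1)^1·(43/193); sign now -1
reciprocity: (43/193) = +1·(193/43) since 43 mod 4 = 3, 193 mod 4 = 1; sign now -1
(193/43) = (21/43)   [reduce mod 43]
reciprocity: (21/43) = +1·(43/21) since 21 mod 4 = 1, 43 mod 4 = 3; sign now -1
(43/21) = (1/21)   [reduce mod 21]
(1/21) = 1; final value = sign = -1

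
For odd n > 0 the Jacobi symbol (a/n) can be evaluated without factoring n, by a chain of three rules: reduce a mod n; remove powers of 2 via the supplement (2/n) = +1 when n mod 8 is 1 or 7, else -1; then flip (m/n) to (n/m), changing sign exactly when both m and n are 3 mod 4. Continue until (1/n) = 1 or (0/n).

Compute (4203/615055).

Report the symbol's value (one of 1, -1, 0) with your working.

flip (4203/615055) -> (615055/4203): both odd, 4203 mod 4 = 3, 615055 mod 4 = 3, so the flip contributes -1; sign now -1
(615055/4203): 615055 mod 4203 = 1417, so (615055/4203) = (1417/4203)
flip (1417/4203) -> (4203/1417): both odd, 1417 mod 4 = 1, 4203 mod 4 = 3, so the flip contributes +1; sign now -1
(4203/1417): 4203 mod 1417 = 1369, so (4203/1417) = (1369/1417)
flip (1369/1417) -> (1417/1369): both odd, 1369 mod 4 = 1, 1417 mod 4 = 1, so the flip contributes +1; sign now -1
(1417/1369): 1417 mod 1369 = 48, so (1417/1369) = (48/1369)
factor out 2^4: 48 = 2^4·3; with 1369 mod 8 = 1, (2/1369) = +1; sign now -1; continue with (3/1369)
flip (3/1369) -> (1369/3): both odd, 3 mod 4 = 3, 1369 mod 4 = 1, so the flip contributes +1; sign now -1
(1369/3): 1369 mod 3 = 1, so (1369/3) = (1/3)
reached (1/3) = 1, so the symbol is -1

-1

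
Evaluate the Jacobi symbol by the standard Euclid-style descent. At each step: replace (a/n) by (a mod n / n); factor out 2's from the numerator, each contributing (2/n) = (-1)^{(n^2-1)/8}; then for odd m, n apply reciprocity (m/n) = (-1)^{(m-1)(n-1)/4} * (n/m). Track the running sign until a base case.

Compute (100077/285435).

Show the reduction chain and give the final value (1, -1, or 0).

reciprocity: (100077/285435) = +1·(285435/100077) since 100077 mod 4 = 1, 285435 mod 4 = 3; sign now +1
(285435/100077) = (85281/100077)   [reduce mod 100077]
reciprocity: (85281/100077) = +1·(100077/85281) since 85281 mod 4 = 1, 100077 mod 4 = 1; sign now +1
(100077/85281) = (14796/85281)   [reduce mod 85281]
14796 = 2^2·3699; (2/85281) = +1 since 85281 mod 8 = 1, so (14796/85281) = (+1)^2·(3699/85281); sign now +1
reciprocity: (3699/85281) = +1·(85281/3699) since 3699 mod 4 = 3, 85281 mod 4 = 1; sign now +1
(85281/3699) = (204/3699)   [reduce mod 3699]
204 = 2^2·51; (2/3699) = -1 since 3699 mod 8 = 3, so (204/3699) = (-1)^2·(51/3699); sign now +1
reciprocity: (51/3699) = -1·(3699/51) since 51 mod 4 = 3, 3699 mod 4 = 3; sign now -1
(3699/51) = (27/51)   [reduce mod 51]
reciprocity: (27/51) = -1·(51/27) since 27 mod 4 = 3, 51 mod 4 = 3; sign now +1
(51/27) = (24/27)   [reduce mod 27]
24 = 2^3·3; (2/27) = -1 since 27 mod 8 = 3, so (24/27) = (-1)^3·(3/27); sign now -1
reciprocity: (3/27) = -1·(27/3) since 3 mod 4 = 3, 27 mod 4 = 3; sign now +1
(27/3) = (0/3)   [reduce mod 3]
(0/3) = 0   [gcd(a, n) > 1]; final value = 0

0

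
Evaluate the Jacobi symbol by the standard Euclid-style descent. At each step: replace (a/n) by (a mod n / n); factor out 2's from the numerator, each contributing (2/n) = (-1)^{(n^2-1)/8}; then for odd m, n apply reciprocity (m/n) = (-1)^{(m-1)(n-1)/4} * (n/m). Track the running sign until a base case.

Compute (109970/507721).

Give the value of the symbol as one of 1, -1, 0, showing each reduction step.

109970 = 2^1·54985; (2/507721) = +1 since 507721 mod 8 = 1, so (109970/507721) = (+1)^1·(54985/507721); sign now +1
reciprocity: (54985/507721) = +1·(507721/54985) since 54985 mod 4 = 1, 507721 mod 4 = 1; sign now +1
(507721/54985) = (12856/54985)   [reduce mod 54985]
12856 = 2^3·1607; (2/54985) = +1 since 54985 mod 8 = 1, so (12856/54985) = (+1)^3·(1607/54985); sign now +1
reciprocity: (1607/54985) = +1·(54985/1607) since 1607 mod 4 = 3, 54985 mod 4 = 1; sign now +1
(54985/1607) = (347/1607)   [reduce mod 1607]
reciprocity: (347/1607) = -1·(1607/347) since 347 mod 4 = 3, 1607 mod 4 = 3; sign now -1
(1607/347) = (219/347)   [reduce mod 347]
reciprocity: (219/347) = -1·(347/219) since 219 mod 4 = 3, 347 mod 4 = 3; sign now +1
(347/219) = (128/219)   [reduce mod 219]
128 = 2^7·1; (2/219) = -1 since 219 mod 8 = 3, so (128/219) = (-1)^7·(1/219); sign now -1
(1/219) = 1; final value = sign = -1

-1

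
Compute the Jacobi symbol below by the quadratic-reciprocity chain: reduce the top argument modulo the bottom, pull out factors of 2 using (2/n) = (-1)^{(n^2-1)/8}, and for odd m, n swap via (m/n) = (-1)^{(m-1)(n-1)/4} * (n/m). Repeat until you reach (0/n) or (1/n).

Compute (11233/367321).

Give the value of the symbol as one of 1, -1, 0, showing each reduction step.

-1

flip (11233/367321) -> (367321/11233): both odd, 11233 mod 4 = 1, 367321 mod 4 = 1, so the flip contributes +1; sign now +1
(367321/11233): 367321 mod 11233 = 7865, so (367321/11233) = (7865/11233)
flip (7865/11233) -> (11233/7865): both odd, 7865 mod 4 = 1, 11233 mod 4 = 1, so the flip contributes +1; sign now +1
(11233/7865): 11233 mod 7865 = 3368, so (11233/7865) = (3368/7865)
factor out 2^3: 3368 = 2^3·421; with 7865 mod 8 = 1, (2/7865) = +1; sign now +1; continue with (421/7865)
flip (421/7865) -> (7865/421): both odd, 421 mod 4 = 1, 7865 mod 4 = 1, so the flip contributes +1; sign now +1
(7865/421): 7865 mod 421 = 287, so (7865/421) = (287/421)
flip (287/421) -> (421/287): both odd, 287 mod 4 = 3, 421 mod 4 = 1, so the flip contributes +1; sign now +1
(421/287): 421 mod 287 = 134, so (421/287) = (134/287)
factor out 2^1: 134 = 2^1·67; with 287 mod 8 = 7, (2/287) = +1; sign now +1; continue with (67/287)
flip (67/287) -> (287/67): both odd, 67 mod 4 = 3, 287 mod 4 = 3, so the flip contributes -1; sign now -1
(287/67): 287 mod 67 = 19, so (287/67) = (19/67)
flip (19/67) -> (67/19): both odd, 19 mod 4 = 3, 67 mod 4 = 3, so the flip contributes -1; sign now +1
(67/19): 67 mod 19 = 10, so (67/19) = (10/19)
factor out 2^1: 10 = 2^1·5; with 19 mod 8 = 3, (2/19) = -1; sign now -1; continue with (5/19)
flip (5/19) -> (19/5): both odd, 5 mod 4 = 1, 19 mod 4 = 3, so the flip contributes +1; sign now -1
(19/5): 19 mod 5 = 4, so (19/5) = (4/5)
factor out 2^2: 4 = 2^2·1; with 5 mod 8 = 5, (2/5) = -1; sign now -1; continue with (1/5)
reached (1/5) = 1, so the symbol is -1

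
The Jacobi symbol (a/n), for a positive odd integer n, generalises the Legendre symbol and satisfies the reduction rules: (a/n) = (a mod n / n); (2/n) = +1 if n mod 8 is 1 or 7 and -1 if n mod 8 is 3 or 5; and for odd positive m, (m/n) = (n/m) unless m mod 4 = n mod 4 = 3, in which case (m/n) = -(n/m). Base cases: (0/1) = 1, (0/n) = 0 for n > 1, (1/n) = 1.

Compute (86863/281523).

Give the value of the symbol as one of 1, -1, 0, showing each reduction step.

-1

flip (86863/281523) -> (281523/86863): both odd, 86863 mod 4 = 3, 281523 mod 4 = 3, so the flip contributes -1; sign now -1
(281523/86863): 281523 mod 86863 = 20934, so (281523/86863) = (20934/86863)
factor out 2^1: 20934 = 2^1·10467; with 86863 mod 8 = 7, (2/86863) = +1; sign now -1; continue with (10467/86863)
flip (10467/86863) -> (86863/10467): both odd, 10467 mod 4 = 3, 86863 mod 4 = 3, so the flip contributes -1; sign now +1
(86863/10467): 86863 mod 10467 = 3127, so (86863/10467) = (3127/10467)
flip (3127/10467) -> (10467/3127): both odd, 3127 mod 4 = 3, 10467 mod 4 = 3, so the flip contributes -1; sign now -1
(10467/3127): 10467 mod 3127 = 1086, so (10467/3127) = (1086/3127)
factor out 2^1: 1086 = 2^1·543; with 3127 mod 8 = 7, (2/3127) = +1; sign now -1; continue with (543/3127)
flip (543/3127) -> (3127/543): both odd, 543 mod 4 = 3, 3127 mod 4 = 3, so the flip contributes -1; sign now +1
(3127/543): 3127 mod 543 = 412, so (3127/543) = (412/543)
factor out 2^2: 412 = 2^2·103; with 543 mod 8 = 7, (2/543) = +1; sign now +1; continue with (103/543)
flip (103/543) -> (543/103): both odd, 103 mod 4 = 3, 543 mod 4 = 3, so the flip contributes -1; sign now -1
(543/103): 543 mod 103 = 28, so (543/103) = (28/103)
factor out 2^2: 28 = 2^2·7; with 103 mod 8 = 7, (2/103) = +1; sign now -1; continue with (7/103)
flip (7/103) -> (103/7): both odd, 7 mod 4 = 3, 103 mod 4 = 3, so the flip contributes -1; sign now +1
(103/7): 103 mod 7 = 5, so (103/7) = (5/7)
flip (5/7) -> (7/5): both odd, 5 mod 4 = 1, 7 mod 4 = 3, so the flip contributes +1; sign now +1
(7/5): 7 mod 5 = 2, so (7/5) = (2/5)
factor out 2^1: 2 = 2^1·1; with 5 mod 8 = 5, (2/5) = -1; sign now -1; continue with (1/5)
reached (1/5) = 1, so the symbol is -1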